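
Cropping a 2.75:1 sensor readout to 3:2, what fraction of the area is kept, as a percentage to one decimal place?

3:2 is narrower than 2.75:1, so the crop keeps the full height and trims the width.
Fraction kept = (1.500)/(2.750) ≈ 54.55%.

54.5%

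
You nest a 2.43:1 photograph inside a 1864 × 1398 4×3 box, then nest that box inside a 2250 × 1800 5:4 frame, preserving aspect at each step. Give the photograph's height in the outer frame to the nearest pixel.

2.43:1 in 1864×1398: fills the width, so the photograph is 1864.00 × 767.08.
The 4×3 canvas is width-limited in 2250×1800, giving 2250.00 × 1687.50; scale factor 1.2071.
So the photograph's height is 767.08 × 1.2071 ≈ 925.93.

926 px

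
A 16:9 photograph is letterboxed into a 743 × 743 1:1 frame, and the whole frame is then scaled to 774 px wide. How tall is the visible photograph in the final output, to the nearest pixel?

Fitted into 743×743, the photograph spans the width; its height is 743 × 9/16 ≈ 417.94 px.
Resizing to 774 px wide multiplies everything by 1.0417: 417.94 → 435.38 px.

435 px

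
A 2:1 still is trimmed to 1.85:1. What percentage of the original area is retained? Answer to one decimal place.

The height stays; only width is cut (since 1.85:1 is narrower than 2:1).
Area ratio = (1.850)/(2.000) = 92.50% retained.

92.5%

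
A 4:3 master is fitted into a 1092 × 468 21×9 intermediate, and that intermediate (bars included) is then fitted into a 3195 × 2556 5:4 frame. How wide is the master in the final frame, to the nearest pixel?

1826 px

First fit — 4:3 into 1092×468 spans the height: 624.00 × 468.00.
Second fit — the 21×9 canvas into 3195×2556 spans the width: 3195.00 × 1369.29 (×2.9258 from 1092×468).
Applying the same ×2.9258: 624.00 → 1825.71.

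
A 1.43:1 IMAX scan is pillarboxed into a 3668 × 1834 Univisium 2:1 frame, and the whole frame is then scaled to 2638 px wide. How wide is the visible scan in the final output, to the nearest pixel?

In the 3668×1834 frame the scan fills the height: width = 1834 × 1.430 ≈ 2622.62 px.
Resizing to 2638 px wide multiplies everything by 0.7192: 2622.62 → 1886.17 px.

1886 px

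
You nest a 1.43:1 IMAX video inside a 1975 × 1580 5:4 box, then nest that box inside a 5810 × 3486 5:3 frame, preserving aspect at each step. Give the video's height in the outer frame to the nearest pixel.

3047 px

First fit — 1.43:1 IMAX into 1975×1580 spans the width: 1975.00 × 1381.12.
Second fit — the 5:4 canvas into 5810×3486 spans the height: 4357.50 × 3486.00 (×2.2063 from 1975×1580).
Applying the same ×2.2063: 1381.12 → 3047.20.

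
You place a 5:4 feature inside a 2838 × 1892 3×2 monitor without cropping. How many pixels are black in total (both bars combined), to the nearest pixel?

894916 pixels

5:4 is narrower than 3×2, so it spans the full height.
That makes the image 2365.0000 px wide (1892 × 5/4).
2838 − 2365.0000 = 473.0000 px of bars.
Bar area = 473.0000 × 1892 ≈ 894916 px.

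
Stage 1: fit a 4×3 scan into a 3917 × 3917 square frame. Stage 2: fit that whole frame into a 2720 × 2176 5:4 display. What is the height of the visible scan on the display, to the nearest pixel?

1632 px

First fit — 4×3 into 3917×3917 spans the width: 3917.00 × 2937.75.
square in 2720×2176: fills the height, so the intermediate becomes 2176.00 × 2176.00 — a scale of ×0.5555.
So the scan's height is 2937.75 × 0.5555 ≈ 1632.00.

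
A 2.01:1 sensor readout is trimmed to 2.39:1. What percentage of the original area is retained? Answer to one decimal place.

Going from 2.01:1 to 2.39:1 means cutting height while keeping width.
Area ratio = (2.010)/(2.390) = 84.10% retained.

84.1%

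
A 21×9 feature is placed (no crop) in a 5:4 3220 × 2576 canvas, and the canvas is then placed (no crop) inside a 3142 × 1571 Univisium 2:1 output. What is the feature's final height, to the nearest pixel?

21×9 in 3220×2576: fills the width, so the feature is 3220.00 × 1380.00.
Second fit — the 5:4 canvas into 3142×1571 spans the height: 1963.75 × 1571.00 (×0.6099 from 3220×2576).
So the feature's height is 1380.00 × 0.6099 ≈ 841.61.

842 px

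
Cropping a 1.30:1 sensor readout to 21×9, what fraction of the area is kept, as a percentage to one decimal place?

21×9 is wider than 1.30:1, so the crop keeps the full width and trims the height.
(1.300)/(2.333) ≈ 0.557 of the area survives.

55.7%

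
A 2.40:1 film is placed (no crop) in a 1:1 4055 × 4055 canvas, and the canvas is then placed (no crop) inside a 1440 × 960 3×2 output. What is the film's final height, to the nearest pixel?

2.40:1 in 4055×4055: fills the width, so the film is 4055.00 × 1689.58.
Second fit — the 1:1 canvas into 1440×960 spans the height: 960.00 × 960.00 (×0.2367 from 4055×4055).
So the film's height is 1689.58 × 0.2367 ≈ 400.00.

400 px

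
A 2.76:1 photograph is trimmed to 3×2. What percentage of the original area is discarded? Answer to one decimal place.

Going from 2.76:1 to 3×2 means cutting width while keeping height.
Area ratio = (1.500)/(2.760) = 54.35%; the remaining 45.65% is cropped out.

45.7%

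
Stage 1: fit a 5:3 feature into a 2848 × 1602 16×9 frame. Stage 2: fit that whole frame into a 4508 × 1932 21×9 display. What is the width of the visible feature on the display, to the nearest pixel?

3220 px

5:3 in 2848×1602: fills the height, so the feature is 2670.00 × 1602.00.
16×9 in 4508×1932: fills the height, so the intermediate becomes 3434.67 × 1932.00 — a scale of ×1.2060.
Applying the same ×1.2060: 2670.00 → 3220.00.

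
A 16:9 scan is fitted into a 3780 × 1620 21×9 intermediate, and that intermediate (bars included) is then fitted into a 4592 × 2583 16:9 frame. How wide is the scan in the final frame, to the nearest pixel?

First fit — 16:9 into 3780×1620 spans the height: 2880.00 × 1620.00.
21×9 in 4592×2583: fills the width, so the intermediate becomes 4592.00 × 1968.00 — a scale of ×1.2148.
The scan scales with it: width 2880.00 × 1.2148 ≈ 3498.67.

3499 px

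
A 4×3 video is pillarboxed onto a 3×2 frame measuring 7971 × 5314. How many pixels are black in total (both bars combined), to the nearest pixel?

4706433 pixels

4×3 (1.333) < 3×2 (1.500), so the video fills the height.
That makes the image 7085.3333 px wide (5314 × 4/3).
7971 − 7085.3333 = 885.6667 px of bars.
Bar area = 885.6667 × 5314 ≈ 4706433 px.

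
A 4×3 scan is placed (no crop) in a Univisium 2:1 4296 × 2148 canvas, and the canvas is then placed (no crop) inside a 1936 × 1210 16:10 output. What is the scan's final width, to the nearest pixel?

1291 px

Inside the 4296×2148 canvas the scan is height-limited at 2864.00 × 2148.00.
Univisium 2:1 in 1936×1210: fills the width, so the intermediate becomes 1936.00 × 968.00 — a scale of ×0.4507.
So the scan's width is 2864.00 × 0.4507 ≈ 1290.67.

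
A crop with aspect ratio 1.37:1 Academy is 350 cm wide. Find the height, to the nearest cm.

255 cm

At 1.37:1 Academy, 350 / 1.370 ≈ 255.47.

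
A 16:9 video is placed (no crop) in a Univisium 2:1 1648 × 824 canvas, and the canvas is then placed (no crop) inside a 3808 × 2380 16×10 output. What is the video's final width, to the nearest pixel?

Inside the 1648×824 canvas the video is height-limited at 1464.89 × 824.00.
Second fit — the Univisium 2:1 canvas into 3808×2380 spans the width: 3808.00 × 1904.00 (×2.3107 from 1648×824).
Applying the same ×2.3107: 1464.89 → 3384.89.

3385 px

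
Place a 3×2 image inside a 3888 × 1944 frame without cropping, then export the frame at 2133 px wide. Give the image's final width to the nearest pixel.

At 3888×1944 the image is height-limited, so width = 1944 × 3/2 ≈ 2916.00 px.
Resizing to 2133 px wide multiplies everything by 0.5486: 2916.00 → 1599.75 px.

1600 px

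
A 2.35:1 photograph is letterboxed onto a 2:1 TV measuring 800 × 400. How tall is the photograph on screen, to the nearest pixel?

2.35:1 (2.350) > 2:1 (2.000), so the photograph fills the width.
That makes the image 340.43 px tall (800 / 2.350).

340 px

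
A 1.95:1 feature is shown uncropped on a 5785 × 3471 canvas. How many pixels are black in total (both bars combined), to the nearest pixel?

1.95:1 is wider than 5:3, so it spans the full width.
The feature is 5785 / 1.950 ≈ 2966.6667 px tall.
Leftover height: 3471 − 2966.6667 = 504.3333 px.
Bar area = 504.3333 × 5785 ≈ 2917568 px.

2917568 pixels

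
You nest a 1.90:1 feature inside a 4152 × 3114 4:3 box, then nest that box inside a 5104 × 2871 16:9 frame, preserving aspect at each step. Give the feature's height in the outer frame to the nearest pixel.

1.90:1 in 4152×3114: fills the width, so the feature is 4152.00 × 2185.26.
The 4:3 canvas is height-limited in 5104×2871, giving 3828.00 × 2871.00; scale factor 0.9220.
So the feature's height is 2185.26 × 0.9220 ≈ 2014.74.

2015 px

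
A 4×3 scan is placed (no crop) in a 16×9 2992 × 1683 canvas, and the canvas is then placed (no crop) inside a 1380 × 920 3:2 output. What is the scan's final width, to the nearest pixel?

1035 px

4×3 in 2992×1683: fills the height, so the scan is 2244.00 × 1683.00.
16×9 in 1380×920: fills the width, so the intermediate becomes 1380.00 × 776.25 — a scale of ×0.4612.
The scan scales with it: width 2244.00 × 0.4612 ≈ 1035.00.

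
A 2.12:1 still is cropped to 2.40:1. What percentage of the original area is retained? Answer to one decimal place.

2.40:1 is wider than 2.12:1, so the crop keeps the full width and trims the height.
Area ratio = (2.120)/(2.400) = 88.33% retained.

88.3%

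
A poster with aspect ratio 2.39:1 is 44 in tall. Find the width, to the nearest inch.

105 in

44 × 2.390 = 105.16.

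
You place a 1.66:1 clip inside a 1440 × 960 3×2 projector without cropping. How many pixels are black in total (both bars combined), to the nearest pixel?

133243 pixels

1.66:1 (1.660) > 3×2 (1.500), so the clip fills the width.
That makes the image 867.4699 px tall (1440 / 1.660).
Leftover height: 960 − 867.4699 = 92.5301 px.
Bar area = 92.5301 × 1440 ≈ 133243 px.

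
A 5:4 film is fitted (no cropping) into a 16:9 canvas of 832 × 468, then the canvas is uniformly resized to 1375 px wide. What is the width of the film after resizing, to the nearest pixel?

967 px

Fitted into 832×468, the film spans the height; its width is 468 × 5/4 ≈ 585.00 px.
Resizing to 1375 px wide multiplies everything by 1.6526: 585.00 → 966.80 px.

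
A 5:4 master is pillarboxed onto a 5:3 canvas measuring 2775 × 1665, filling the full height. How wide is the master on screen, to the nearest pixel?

Content width = 1665 × 5/4 ≈ 2081.25 px.

2081 px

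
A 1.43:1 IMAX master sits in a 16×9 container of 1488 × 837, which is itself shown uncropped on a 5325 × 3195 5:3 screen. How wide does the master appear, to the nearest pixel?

4283 px

First fit — 1.43:1 IMAX into 1488×837 spans the height: 1196.91 × 837.00.
16×9 in 5325×3195: fills the width, so the intermediate becomes 5325.00 × 2995.31 — a scale of ×3.5786.
So the master's width is 1196.91 × 3.5786 ≈ 4283.30.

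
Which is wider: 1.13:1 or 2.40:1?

2.40:1

1.13 and 2.4; 2.4 > 1.13.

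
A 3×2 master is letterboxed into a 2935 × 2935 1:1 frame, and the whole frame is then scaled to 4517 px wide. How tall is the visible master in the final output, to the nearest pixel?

Fitted into 2935×2935, the master spans the width; its height is 2935 × 2/3 ≈ 1956.67 px.
Scaling 2935 → 4517 is ×1.5390, so the height becomes 1956.67 × 1.5390 ≈ 3011.33 px.

3011 px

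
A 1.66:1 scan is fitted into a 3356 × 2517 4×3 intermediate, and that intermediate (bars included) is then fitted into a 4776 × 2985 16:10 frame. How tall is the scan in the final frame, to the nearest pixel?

2398 px

First fit — 1.66:1 into 3356×2517 spans the width: 3356.00 × 2021.69.
Second fit — the 4×3 canvas into 4776×2985 spans the height: 3980.00 × 2985.00 (×1.1859 from 3356×2517).
Applying the same ×1.1859: 2021.69 → 2397.59.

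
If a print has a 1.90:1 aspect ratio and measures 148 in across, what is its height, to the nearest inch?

78 in

Height = 148 / 1.900 = 77.89.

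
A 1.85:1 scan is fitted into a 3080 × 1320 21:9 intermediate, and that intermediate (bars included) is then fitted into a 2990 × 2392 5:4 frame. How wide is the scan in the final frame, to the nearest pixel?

First fit — 1.85:1 into 3080×1320 spans the height: 2442.00 × 1320.00.
Second fit — the 21:9 canvas into 2990×2392 spans the width: 2990.00 × 1281.43 (×0.9708 from 3080×1320).
The scan scales with it: width 2442.00 × 0.9708 ≈ 2370.64.

2371 px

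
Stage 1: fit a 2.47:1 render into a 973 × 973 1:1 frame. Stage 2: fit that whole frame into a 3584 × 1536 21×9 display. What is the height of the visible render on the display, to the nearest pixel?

622 px

First fit — 2.47:1 into 973×973 spans the width: 973.00 × 393.93.
The 1:1 canvas is height-limited in 3584×1536, giving 1536.00 × 1536.00; scale factor 1.5786.
So the render's height is 393.93 × 1.5786 ≈ 621.86.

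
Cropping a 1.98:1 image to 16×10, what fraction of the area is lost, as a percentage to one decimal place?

19.2%

The height stays; only width is cut (since 16×10 is narrower than 1.98:1).
(1.600)/(1.980) ≈ 0.808 of the area survives, leaving 19.19% discarded.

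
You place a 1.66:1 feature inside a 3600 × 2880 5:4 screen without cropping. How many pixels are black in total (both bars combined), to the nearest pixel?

2560771 pixels

1.66:1 (1.660) > 5:4 (1.250), so the feature fills the width.
Content height = 3600 / 1.660 ≈ 2168.6747 px.
Leftover height: 2880 − 2168.6747 = 711.3253 px.
Bar area = 711.3253 × 3600 ≈ 2560771 px.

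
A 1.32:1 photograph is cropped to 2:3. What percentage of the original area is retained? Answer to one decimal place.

The height stays; only width is cut (since 2:3 is narrower than 1.32:1).
(0.667)/(1.320) ≈ 0.505 of the area survives.

50.5%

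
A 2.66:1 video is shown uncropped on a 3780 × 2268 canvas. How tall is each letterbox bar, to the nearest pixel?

423 px

2.66:1 (2.660) > 5:3 (1.667), so the video fills the width.
That makes the image 1421.05 px tall (3780 / 2.660).
2268 − 1421.05 = 846.95 px of bars (423.47 each).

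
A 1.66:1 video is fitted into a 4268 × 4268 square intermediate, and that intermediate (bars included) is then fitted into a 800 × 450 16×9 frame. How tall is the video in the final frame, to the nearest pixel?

First fit — 1.66:1 into 4268×4268 spans the width: 4268.00 × 2571.08.
square in 800×450: fills the height, so the intermediate becomes 450.00 × 450.00 — a scale of ×0.1054.
The video scales with it: height 2571.08 × 0.1054 ≈ 271.08.

271 px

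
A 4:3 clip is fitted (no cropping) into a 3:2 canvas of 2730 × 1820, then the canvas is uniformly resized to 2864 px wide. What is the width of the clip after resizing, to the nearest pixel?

2546 px

Fitted into 2730×1820, the clip spans the height; its width is 1820 × 4/3 ≈ 2426.67 px.
Resizing to 2864 px wide multiplies everything by 1.0491: 2426.67 → 2545.78 px.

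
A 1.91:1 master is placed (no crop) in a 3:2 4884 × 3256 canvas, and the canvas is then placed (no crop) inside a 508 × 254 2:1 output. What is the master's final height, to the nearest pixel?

Inside the 4884×3256 canvas the master is width-limited at 4884.00 × 2557.07.
The 3:2 canvas is height-limited in 508×254, giving 381.00 × 254.00; scale factor 0.0780.
Applying the same ×0.0780: 2557.07 → 199.48.

199 px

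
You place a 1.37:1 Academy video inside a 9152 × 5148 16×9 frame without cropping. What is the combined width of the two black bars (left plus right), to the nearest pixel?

2099 px

1.37:1 Academy is narrower than 16×9, so it spans the full height.
That makes the image 7052.76 px wide (5148 × 1.370).
Leftover width: 9152 − 7052.76 = 2099.24 px.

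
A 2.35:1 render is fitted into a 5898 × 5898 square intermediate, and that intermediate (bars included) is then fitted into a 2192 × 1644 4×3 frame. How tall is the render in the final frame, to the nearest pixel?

700 px

First fit — 2.35:1 into 5898×5898 spans the width: 5898.00 × 2509.79.
square in 2192×1644: fills the height, so the intermediate becomes 1644.00 × 1644.00 — a scale of ×0.2787.
Applying the same ×0.2787: 2509.79 → 699.57.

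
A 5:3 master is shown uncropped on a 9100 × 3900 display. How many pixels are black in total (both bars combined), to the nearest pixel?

10140000 pixels

5:3 (1.667) < 21:9 (2.333), so the master fills the height.
The master is 3900 × 5/3 ≈ 6500.0000 px wide.
Leftover width: 9100 − 6500.0000 = 2600.0000 px.
Across the 3900-px span: 2600.0000 × 3900 ≈ 10140000 px.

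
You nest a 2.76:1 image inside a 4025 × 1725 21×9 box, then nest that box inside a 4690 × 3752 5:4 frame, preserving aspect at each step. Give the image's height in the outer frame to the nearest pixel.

First fit — 2.76:1 into 4025×1725 spans the width: 4025.00 × 1458.33.
Second fit — the 21×9 canvas into 4690×3752 spans the width: 4690.00 × 2010.00 (×1.1652 from 4025×1725).
So the image's height is 1458.33 × 1.1652 ≈ 1699.28.

1699 px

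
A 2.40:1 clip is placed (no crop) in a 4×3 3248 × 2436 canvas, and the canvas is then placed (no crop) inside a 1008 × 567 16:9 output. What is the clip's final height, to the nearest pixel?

315 px

First fit — 2.40:1 into 3248×2436 spans the width: 3248.00 × 1353.33.
Second fit — the 4×3 canvas into 1008×567 spans the height: 756.00 × 567.00 (×0.2328 from 3248×2436).
The clip scales with it: height 1353.33 × 0.2328 ≈ 315.00.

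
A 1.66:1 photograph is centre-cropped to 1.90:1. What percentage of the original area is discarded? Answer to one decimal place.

12.6%

1.90:1 is wider than 1.66:1, so the crop keeps the full width and trims the height.
(1.660)/(1.900) ≈ 0.874 of the area survives, leaving 12.63% discarded.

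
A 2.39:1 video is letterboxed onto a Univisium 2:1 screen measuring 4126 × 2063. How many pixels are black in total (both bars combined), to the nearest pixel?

1388977 pixels

2.39:1 is wider than Univisium 2:1, so it spans the full width.
Content height = 4126 / 2.390 ≈ 1726.3598 px.
2063 − 1726.3598 = 336.6402 px of bars.
That's 336.6402 × 4126 ≈ 1388977 black pixels.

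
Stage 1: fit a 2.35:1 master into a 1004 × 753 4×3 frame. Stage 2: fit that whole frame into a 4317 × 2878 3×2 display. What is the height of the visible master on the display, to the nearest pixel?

Inside the 1004×753 canvas the master is width-limited at 1004.00 × 427.23.
4×3 in 4317×2878: fills the height, so the intermediate becomes 3837.33 × 2878.00 — a scale of ×3.8220.
The master scales with it: height 427.23 × 3.8220 ≈ 1632.91.

1633 px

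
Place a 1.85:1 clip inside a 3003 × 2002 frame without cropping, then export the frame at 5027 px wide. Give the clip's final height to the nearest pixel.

At 3003×2002 the clip is width-limited, so height = 3003 / 1.850 ≈ 1623.24 px.
The frame scales by 5027/3003 = 1.6740; 1623.24 × 1.6740 ≈ 2717.30 px.

2717 px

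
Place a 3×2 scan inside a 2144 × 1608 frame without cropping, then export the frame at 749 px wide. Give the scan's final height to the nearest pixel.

At 2144×1608 the scan is width-limited, so height = 2144 × 2/3 ≈ 1429.33 px.
Scaling 2144 → 749 is ×0.3493, so the height becomes 1429.33 × 0.3493 ≈ 499.33 px.

499 px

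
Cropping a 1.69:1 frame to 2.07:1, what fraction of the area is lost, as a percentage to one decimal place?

Going from 1.69:1 to 2.07:1 means cutting height while keeping width.
Fraction kept = (1.690)/(2.070) ≈ 81.64%, so 18.36% is lost.

18.4%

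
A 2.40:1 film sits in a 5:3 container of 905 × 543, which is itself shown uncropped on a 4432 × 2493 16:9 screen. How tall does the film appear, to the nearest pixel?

1731 px

2.40:1 in 905×543: fills the width, so the film is 905.00 × 377.08.
5:3 in 4432×2493: fills the height, so the intermediate becomes 4155.00 × 2493.00 — a scale of ×4.5912.
Applying the same ×4.5912: 377.08 → 1731.25.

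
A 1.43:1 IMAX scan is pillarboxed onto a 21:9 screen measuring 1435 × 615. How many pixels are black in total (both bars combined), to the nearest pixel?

Since 1.430 < 2.333, the scan is height-limited.
Content width = 615 × 1.430 ≈ 879.4500 px.
Leftover width: 1435 − 879.4500 = 555.5500 px.
Across the 615-px span: 555.5500 × 615 ≈ 341663 px.

341663 pixels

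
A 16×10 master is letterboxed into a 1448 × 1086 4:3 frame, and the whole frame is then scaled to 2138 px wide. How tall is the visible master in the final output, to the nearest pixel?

1336 px

At 1448×1086 the master is width-limited, so height = 1448 × 10/16 ≈ 905.00 px.
Resizing to 2138 px wide multiplies everything by 1.4765: 905.00 → 1336.25 px.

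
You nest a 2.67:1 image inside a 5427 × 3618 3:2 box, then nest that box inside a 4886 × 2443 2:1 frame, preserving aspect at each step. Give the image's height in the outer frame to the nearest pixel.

1372 px

Inside the 5427×3618 canvas the image is width-limited at 5427.00 × 2032.58.
Second fit — the 3:2 canvas into 4886×2443 spans the height: 3664.50 × 2443.00 (×0.6752 from 5427×3618).
So the image's height is 2032.58 × 0.6752 ≈ 1372.47.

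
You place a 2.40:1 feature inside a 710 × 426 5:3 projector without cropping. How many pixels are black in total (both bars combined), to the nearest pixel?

Since 2.400 > 1.667, the feature is width-limited.
The feature is 710 / 2.400 ≈ 295.8333 px tall.
Leftover height: 426 − 295.8333 = 130.1667 px.
That's 130.1667 × 710 ≈ 92418 black pixels.

92418 pixels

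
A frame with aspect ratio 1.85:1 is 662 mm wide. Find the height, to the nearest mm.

358 mm

Height = 662 / 1.850 = 357.84.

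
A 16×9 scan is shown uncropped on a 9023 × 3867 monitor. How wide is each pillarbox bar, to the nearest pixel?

1074 px

16×9 (1.778) < 21:9 (2.333), so the scan fills the height.
That makes the image 6874.67 px wide (3867 × 16/9).
Leftover width: 9023 − 6874.67 = 2148.33 px → 1074.17 each side.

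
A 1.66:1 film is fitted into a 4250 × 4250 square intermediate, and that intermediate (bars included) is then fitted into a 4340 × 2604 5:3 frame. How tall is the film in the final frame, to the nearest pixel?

1569 px

1.66:1 in 4250×4250: fills the width, so the film is 4250.00 × 2560.24.
The square canvas is height-limited in 4340×2604, giving 2604.00 × 2604.00; scale factor 0.6127.
The film scales with it: height 2560.24 × 0.6127 ≈ 1568.67.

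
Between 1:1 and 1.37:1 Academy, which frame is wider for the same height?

1 and 1.37; 1.37 > 1.

1.37:1 Academy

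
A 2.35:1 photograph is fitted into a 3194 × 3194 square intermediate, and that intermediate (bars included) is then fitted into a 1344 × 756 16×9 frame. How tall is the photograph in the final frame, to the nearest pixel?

322 px

Inside the 3194×3194 canvas the photograph is width-limited at 3194.00 × 1359.15.
The square canvas is height-limited in 1344×756, giving 756.00 × 756.00; scale factor 0.2367.
The photograph scales with it: height 1359.15 × 0.2367 ≈ 321.70.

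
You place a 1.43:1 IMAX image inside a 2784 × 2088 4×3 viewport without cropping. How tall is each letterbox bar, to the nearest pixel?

1.43:1 IMAX (1.430) > 4×3 (1.333), so the image fills the width.
The image is 2784 / 1.430 ≈ 1946.85 px tall.
Black = 2088 − 1946.85 = 141.15 px, or 70.57 per bar.

71 px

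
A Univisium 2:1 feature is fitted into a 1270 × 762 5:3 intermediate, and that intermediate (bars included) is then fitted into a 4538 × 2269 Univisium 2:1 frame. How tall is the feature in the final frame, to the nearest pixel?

1891 px

Univisium 2:1 in 1270×762: fills the width, so the feature is 1270.00 × 635.00.
5:3 in 4538×2269: fills the height, so the intermediate becomes 3781.67 × 2269.00 — a scale of ×2.9777.
Applying the same ×2.9777: 635.00 → 1890.83.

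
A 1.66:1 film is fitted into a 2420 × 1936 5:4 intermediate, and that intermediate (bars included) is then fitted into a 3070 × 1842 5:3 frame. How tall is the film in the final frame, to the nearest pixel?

1387 px

1.66:1 in 2420×1936: fills the width, so the film is 2420.00 × 1457.83.
5:4 in 3070×1842: fills the height, so the intermediate becomes 2302.50 × 1842.00 — a scale of ×0.9514.
Applying the same ×0.9514: 1457.83 → 1387.05.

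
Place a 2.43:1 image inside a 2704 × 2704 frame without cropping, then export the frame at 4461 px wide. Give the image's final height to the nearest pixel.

At 2704×2704 the image is width-limited, so height = 2704 / 2.430 ≈ 1112.76 px.
Scaling 2704 → 4461 is ×1.6498, so the height becomes 1112.76 × 1.6498 ≈ 1835.80 px.

1836 px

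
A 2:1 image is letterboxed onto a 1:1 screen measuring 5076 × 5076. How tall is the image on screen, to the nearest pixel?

2:1 (2.000) > 1:1 (1.000), so the image fills the width.
Content height = 5076 × 1/2 ≈ 2538.00 px.

2538 px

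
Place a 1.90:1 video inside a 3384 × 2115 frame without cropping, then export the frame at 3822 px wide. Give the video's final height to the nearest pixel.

In the 3384×2115 frame the video fills the width: height = 3384 / 1.900 ≈ 1781.05 px.
The frame scales by 3822/3384 = 1.1294; 1781.05 × 1.1294 ≈ 2011.58 px.

2012 px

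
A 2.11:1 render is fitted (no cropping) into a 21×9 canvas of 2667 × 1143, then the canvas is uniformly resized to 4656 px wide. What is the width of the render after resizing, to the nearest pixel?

4210 px

Fitted into 2667×1143, the render spans the height; its width is 1143 × 2.110 ≈ 2411.73 px.
Resizing to 4656 px wide multiplies everything by 1.7458: 2411.73 → 4210.35 px.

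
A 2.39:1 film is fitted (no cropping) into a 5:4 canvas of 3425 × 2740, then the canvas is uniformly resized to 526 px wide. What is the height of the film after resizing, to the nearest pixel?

220 px

In the 3425×2740 frame the film fills the width: height = 3425 / 2.390 ≈ 1433.05 px.
Scaling 3425 → 526 is ×0.1536, so the height becomes 1433.05 × 0.1536 ≈ 220.08 px.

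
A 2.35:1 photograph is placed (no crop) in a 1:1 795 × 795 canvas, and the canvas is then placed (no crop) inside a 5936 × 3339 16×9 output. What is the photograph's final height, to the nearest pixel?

2.35:1 in 795×795: fills the width, so the photograph is 795.00 × 338.30.
1:1 in 5936×3339: fills the height, so the intermediate becomes 3339.00 × 3339.00 — a scale of ×4.2000.
Applying the same ×4.2000: 338.30 → 1420.85.

1421 px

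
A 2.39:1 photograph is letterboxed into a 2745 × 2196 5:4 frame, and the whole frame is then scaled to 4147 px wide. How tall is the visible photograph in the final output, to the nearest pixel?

At 2745×2196 the photograph is width-limited, so height = 2745 / 2.390 ≈ 1148.54 px.
Resizing to 4147 px wide multiplies everything by 1.5107: 1148.54 → 1735.15 px.

1735 px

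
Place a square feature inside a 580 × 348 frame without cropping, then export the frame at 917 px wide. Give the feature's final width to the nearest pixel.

In the 580×348 frame the feature fills the height: width = 348 × 1/1 ≈ 348.00 px.
The frame scales by 917/580 = 1.5810; 348.00 × 1.5810 ≈ 550.20 px.

550 px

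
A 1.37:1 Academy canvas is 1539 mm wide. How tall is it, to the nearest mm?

1123 mm

1539 / 1.370 = 1123.36.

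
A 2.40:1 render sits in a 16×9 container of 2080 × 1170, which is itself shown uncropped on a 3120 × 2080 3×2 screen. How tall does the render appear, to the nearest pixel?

2.40:1 in 2080×1170: fills the width, so the render is 2080.00 × 866.67.
The 16×9 canvas is width-limited in 3120×2080, giving 3120.00 × 1755.00; scale factor 1.5000.
So the render's height is 866.67 × 1.5000 ≈ 1300.00.

1300 px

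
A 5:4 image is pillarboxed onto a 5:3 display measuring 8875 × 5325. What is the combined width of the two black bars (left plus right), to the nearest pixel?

2219 px

5:4 (1.250) < 5:3 (1.667), so the image fills the height.
The image is 5325 × 5/4 ≈ 6656.25 px wide.
Black = 8875 − 6656.25 = 2218.75 px.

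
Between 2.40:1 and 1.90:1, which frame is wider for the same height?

2.40:1

2.4 and 1.9; 2.4 > 1.9.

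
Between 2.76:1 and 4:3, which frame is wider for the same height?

2.76 and 4:3 = 1.333; 2.76 > 1.333.

2.76:1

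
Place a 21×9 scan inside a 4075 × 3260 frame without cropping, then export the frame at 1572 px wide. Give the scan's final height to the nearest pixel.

674 px

In the 4075×3260 frame the scan fills the width: height = 4075 × 9/21 ≈ 1746.43 px.
Resizing to 1572 px wide multiplies everything by 0.3858: 1746.43 → 673.71 px.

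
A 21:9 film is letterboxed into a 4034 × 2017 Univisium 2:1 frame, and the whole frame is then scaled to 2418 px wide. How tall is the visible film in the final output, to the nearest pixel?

1036 px

In the 4034×2017 frame the film fills the width: height = 4034 × 9/21 ≈ 1728.86 px.
The frame scales by 2418/4034 = 0.5994; 1728.86 × 0.5994 ≈ 1036.29 px.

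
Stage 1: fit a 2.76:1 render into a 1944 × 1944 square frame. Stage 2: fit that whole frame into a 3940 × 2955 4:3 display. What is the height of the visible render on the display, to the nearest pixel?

First fit — 2.76:1 into 1944×1944 spans the width: 1944.00 × 704.35.
The square canvas is height-limited in 3940×2955, giving 2955.00 × 2955.00; scale factor 1.5201.
So the render's height is 704.35 × 1.5201 ≈ 1070.65.

1071 px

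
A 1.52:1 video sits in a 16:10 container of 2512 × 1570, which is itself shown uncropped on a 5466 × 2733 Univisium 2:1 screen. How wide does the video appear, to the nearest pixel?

4154 px

1.52:1 in 2512×1570: fills the height, so the video is 2386.40 × 1570.00.
The 16:10 canvas is height-limited in 5466×2733, giving 4372.80 × 2733.00; scale factor 1.7408.
Applying the same ×1.7408: 2386.40 → 4154.16.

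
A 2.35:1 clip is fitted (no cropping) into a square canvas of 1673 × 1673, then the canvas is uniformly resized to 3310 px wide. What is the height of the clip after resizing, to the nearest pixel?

1409 px

At 1673×1673 the clip is width-limited, so height = 1673 / 2.350 ≈ 711.91 px.
Scaling 1673 → 3310 is ×1.9785, so the height becomes 711.91 × 1.9785 ≈ 1408.51 px.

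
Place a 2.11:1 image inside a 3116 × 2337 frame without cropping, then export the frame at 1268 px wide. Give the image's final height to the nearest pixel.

601 px

Fitted into 3116×2337, the image spans the width; its height is 3116 / 2.110 ≈ 1476.78 px.
Scaling 3116 → 1268 is ×0.4069, so the height becomes 1476.78 × 0.4069 ≈ 600.95 px.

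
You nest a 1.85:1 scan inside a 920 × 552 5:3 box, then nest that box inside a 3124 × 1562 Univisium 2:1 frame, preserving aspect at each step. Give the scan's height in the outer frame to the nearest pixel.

1407 px

Inside the 920×552 canvas the scan is width-limited at 920.00 × 497.30.
5:3 in 3124×1562: fills the height, so the intermediate becomes 2603.33 × 1562.00 — a scale of ×2.8297.
Applying the same ×2.8297: 497.30 → 1407.21.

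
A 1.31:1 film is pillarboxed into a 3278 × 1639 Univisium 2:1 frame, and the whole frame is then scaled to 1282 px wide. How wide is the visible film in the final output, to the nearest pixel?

840 px

Fitted into 3278×1639, the film spans the height; its width is 1639 × 1.310 ≈ 2147.09 px.
The frame scales by 1282/3278 = 0.3911; 2147.09 × 0.3911 ≈ 839.71 px.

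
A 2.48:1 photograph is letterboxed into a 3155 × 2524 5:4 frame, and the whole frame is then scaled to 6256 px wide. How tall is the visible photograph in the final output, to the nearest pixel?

2523 px

At 3155×2524 the photograph is width-limited, so height = 3155 / 2.480 ≈ 1272.18 px.
The frame scales by 6256/3155 = 1.9829; 1272.18 × 1.9829 ≈ 2522.58 px.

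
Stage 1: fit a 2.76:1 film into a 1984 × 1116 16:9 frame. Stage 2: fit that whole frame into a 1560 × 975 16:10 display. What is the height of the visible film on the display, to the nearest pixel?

Inside the 1984×1116 canvas the film is width-limited at 1984.00 × 718.84.
16:9 in 1560×975: fills the width, so the intermediate becomes 1560.00 × 877.50 — a scale of ×0.7863.
Applying the same ×0.7863: 718.84 → 565.22.

565 px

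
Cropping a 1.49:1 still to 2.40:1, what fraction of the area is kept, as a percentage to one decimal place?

The width stays; only height is cut (since 2.40:1 is wider than 1.49:1).
Area ratio = (1.490)/(2.400) = 62.08% retained.

62.1%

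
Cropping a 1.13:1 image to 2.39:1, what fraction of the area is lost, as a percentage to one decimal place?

Going from 1.13:1 to 2.39:1 means cutting height while keeping width.
Fraction kept = (1.130)/(2.390) ≈ 47.28%, so 52.72% is lost.

52.7%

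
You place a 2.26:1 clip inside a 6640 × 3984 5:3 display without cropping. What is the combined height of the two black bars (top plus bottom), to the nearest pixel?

1046 px

2.26:1 (2.260) > 5:3 (1.667), so the clip fills the width.
Content height = 6640 / 2.260 ≈ 2938.05 px.
Leftover height: 3984 − 2938.05 = 1045.95 px.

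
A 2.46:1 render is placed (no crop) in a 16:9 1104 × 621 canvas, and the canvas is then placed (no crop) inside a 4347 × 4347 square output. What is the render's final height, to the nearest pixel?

1767 px

Inside the 1104×621 canvas the render is width-limited at 1104.00 × 448.78.
The 16:9 canvas is width-limited in 4347×4347, giving 4347.00 × 2445.19; scale factor 3.9375.
The render scales with it: height 448.78 × 3.9375 ≈ 1767.07.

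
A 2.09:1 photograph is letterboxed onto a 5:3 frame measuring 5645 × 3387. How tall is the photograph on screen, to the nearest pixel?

2701 px

2.09:1 is wider than 5:3, so it spans the full width.
The photograph is 5645 / 2.090 ≈ 2700.96 px tall.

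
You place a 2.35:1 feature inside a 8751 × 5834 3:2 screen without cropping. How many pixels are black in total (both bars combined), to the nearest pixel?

18466100 pixels

Since 2.350 > 1.500, the feature is width-limited.
That makes the image 3723.8298 px tall (8751 / 2.350).
Leftover height: 5834 − 3723.8298 = 2110.1702 px.
That's 2110.1702 × 8751 ≈ 18466100 black pixels.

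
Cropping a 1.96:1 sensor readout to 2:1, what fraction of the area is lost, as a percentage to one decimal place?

The width stays; only height is cut (since 2:1 is wider than 1.96:1).
Area ratio = (1.960)/(2.000) = 98.00%; the remaining 2.00% is cropped out.

2.0%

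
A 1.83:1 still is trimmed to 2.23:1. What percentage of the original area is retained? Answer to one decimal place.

The width stays; only height is cut (since 2.23:1 is wider than 1.83:1).
Area ratio = (1.830)/(2.230) = 82.06% retained.

82.1%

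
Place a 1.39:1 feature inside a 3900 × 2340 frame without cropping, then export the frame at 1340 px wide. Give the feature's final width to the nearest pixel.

Fitted into 3900×2340, the feature spans the height; its width is 2340 × 1.390 ≈ 3252.60 px.
The frame scales by 1340/3900 = 0.3436; 3252.60 × 0.3436 ≈ 1117.56 px.

1118 px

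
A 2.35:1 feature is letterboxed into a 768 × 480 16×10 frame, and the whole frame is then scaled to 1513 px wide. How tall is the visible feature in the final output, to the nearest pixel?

Fitted into 768×480, the feature spans the width; its height is 768 / 2.350 ≈ 326.81 px.
Scaling 768 → 1513 is ×1.9701, so the height becomes 326.81 × 1.9701 ≈ 643.83 px.

644 px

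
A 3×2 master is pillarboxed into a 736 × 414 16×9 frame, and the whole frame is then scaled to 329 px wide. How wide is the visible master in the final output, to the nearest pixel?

278 px

At 736×414 the master is height-limited, so width = 414 × 3/2 ≈ 621.00 px.
The frame scales by 329/736 = 0.4470; 621.00 × 0.4470 ≈ 277.59 px.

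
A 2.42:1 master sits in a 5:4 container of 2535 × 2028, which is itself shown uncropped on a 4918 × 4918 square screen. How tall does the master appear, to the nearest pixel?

First fit — 2.42:1 into 2535×2028 spans the width: 2535.00 × 1047.52.
Second fit — the 5:4 canvas into 4918×4918 spans the width: 4918.00 × 3934.40 (×1.9400 from 2535×2028).
Applying the same ×1.9400: 1047.52 → 2032.23.

2032 px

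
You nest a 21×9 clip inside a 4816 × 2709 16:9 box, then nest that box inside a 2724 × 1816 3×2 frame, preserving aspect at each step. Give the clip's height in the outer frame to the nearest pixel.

1167 px

21×9 in 4816×2709: fills the width, so the clip is 4816.00 × 2064.00.
Second fit — the 16:9 canvas into 2724×1816 spans the width: 2724.00 × 1532.25 (×0.5656 from 4816×2709).
The clip scales with it: height 2064.00 × 0.5656 ≈ 1167.43.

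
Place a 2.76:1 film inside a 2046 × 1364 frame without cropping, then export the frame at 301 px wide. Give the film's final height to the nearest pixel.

Fitted into 2046×1364, the film spans the width; its height is 2046 / 2.760 ≈ 741.30 px.
The frame scales by 301/2046 = 0.1471; 741.30 × 0.1471 ≈ 109.06 px.

109 px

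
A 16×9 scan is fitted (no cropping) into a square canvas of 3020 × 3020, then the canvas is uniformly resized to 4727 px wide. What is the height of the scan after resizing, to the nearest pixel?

Fitted into 3020×3020, the scan spans the width; its height is 3020 × 9/16 ≈ 1698.75 px.
Scaling 3020 → 4727 is ×1.5652, so the height becomes 1698.75 × 1.5652 ≈ 2658.94 px.

2659 px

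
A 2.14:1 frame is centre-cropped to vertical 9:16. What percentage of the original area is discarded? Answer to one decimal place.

Going from 2.14:1 to vertical 9:16 means cutting width while keeping height.
(0.562)/(2.140) ≈ 0.263 of the area survives, leaving 73.71% discarded.

73.7%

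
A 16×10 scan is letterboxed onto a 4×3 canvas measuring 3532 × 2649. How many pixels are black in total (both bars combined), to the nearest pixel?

1559378 pixels

16×10 (1.600) > 4×3 (1.333), so the scan fills the width.
That makes the image 2207.5000 px tall (3532 × 10/16).
Black = 2649 − 2207.5000 = 441.5000 px.
Across the 3532-px span: 441.5000 × 3532 ≈ 1559378 px.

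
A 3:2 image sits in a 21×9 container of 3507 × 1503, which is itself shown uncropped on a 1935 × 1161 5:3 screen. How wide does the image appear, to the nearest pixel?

Inside the 3507×1503 canvas the image is height-limited at 2254.50 × 1503.00.
The 21×9 canvas is width-limited in 1935×1161, giving 1935.00 × 829.29; scale factor 0.5518.
So the image's width is 2254.50 × 0.5518 ≈ 1243.93.

1244 px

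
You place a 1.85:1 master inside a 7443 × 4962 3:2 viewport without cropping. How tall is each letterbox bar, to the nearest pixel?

1.85:1 (1.850) > 3:2 (1.500), so the master fills the width.
Content height = 7443 / 1.850 ≈ 4023.24 px.
Leftover height: 4962 − 4023.24 = 938.76 px → 469.38 each side.

469 px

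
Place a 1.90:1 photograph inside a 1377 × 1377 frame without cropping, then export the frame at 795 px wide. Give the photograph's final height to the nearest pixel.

Fitted into 1377×1377, the photograph spans the width; its height is 1377 / 1.900 ≈ 724.74 px.
Scaling 1377 → 795 is ×0.5773, so the height becomes 724.74 × 0.5773 ≈ 418.42 px.

418 px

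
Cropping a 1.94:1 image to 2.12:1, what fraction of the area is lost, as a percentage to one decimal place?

8.5%

The width stays; only height is cut (since 2.12:1 is wider than 1.94:1).
Area ratio = (1.940)/(2.120) = 91.51%; the remaining 8.49% is cropped out.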